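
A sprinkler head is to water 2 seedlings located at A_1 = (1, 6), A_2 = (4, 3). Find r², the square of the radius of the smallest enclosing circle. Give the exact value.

4.5

The smallest circle enclosing two points has them as diameter endpoints.
Centre = midpoint = (2.5, 4.5); r² = |A_1A_2|²/4 = 18/4 = 4.5.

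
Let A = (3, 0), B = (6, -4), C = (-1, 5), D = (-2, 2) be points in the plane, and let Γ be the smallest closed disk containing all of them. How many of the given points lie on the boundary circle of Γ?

2

The farthest pair is B–C with squared distance 130. The circle on this segment as diameter has centre (2.5, 0.5) and r² = 130/4 = 32.5.
Check A: distance² to centre = 0.5 ≤ 32.5, so it lies inside.
All remaining points lie in this disk, and no smaller disk contains both endpoints, so this is the minimum enclosing circle.
The points at distance exactly r from the centre are B, C — 2 points.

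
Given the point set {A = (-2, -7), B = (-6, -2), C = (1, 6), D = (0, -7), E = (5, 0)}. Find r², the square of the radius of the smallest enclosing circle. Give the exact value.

The minimum enclosing circle of a finite set is fixed by two of the points (as a diameter) or three (as a circumcircle).
The farthest pair is A–C with squared distance 178. The circle on this segment as diameter has centre (-0.5, -0.5) and r² = 178/4 = 44.5.
Check B: distance² to centre = 32.5 ≤ 44.5, so it lies inside.
All remaining points lie in this disk, and no smaller disk contains both endpoints, so this is the minimum enclosing circle.

44.5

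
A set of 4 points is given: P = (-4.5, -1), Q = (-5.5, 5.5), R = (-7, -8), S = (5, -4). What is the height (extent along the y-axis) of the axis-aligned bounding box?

max y = 5.5, min y = -8, so height = 13.5.

13.5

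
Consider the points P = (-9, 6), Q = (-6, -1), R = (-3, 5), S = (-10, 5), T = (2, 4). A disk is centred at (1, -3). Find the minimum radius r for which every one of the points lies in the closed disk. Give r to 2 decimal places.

The required radius is the distance from (1, -3) to the farthest point.
Squared distances: 181, 53, 80, 185, 50.
Maximum is 185, attained at S.
r = √185 ≈ 13.60.

13.60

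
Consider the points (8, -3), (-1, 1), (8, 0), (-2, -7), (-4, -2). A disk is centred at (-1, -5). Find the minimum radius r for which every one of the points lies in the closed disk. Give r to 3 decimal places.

The required radius is the distance from (-1, -5) to the farthest point.
Squared distances: 85, 36, 106, 5, 18.
Maximum is 106, attained at (8, 0).
r = √106 ≈ 10.296.

10.296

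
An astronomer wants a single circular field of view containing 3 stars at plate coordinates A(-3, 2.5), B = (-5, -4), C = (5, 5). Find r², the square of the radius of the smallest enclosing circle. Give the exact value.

45.25

Side lengths²: AB² = 46.25, AC² = 70.25, BC² = 181.
Since BC² = 181 ≥ 70.25 + 46.25 = 116.5, the angle opposite BC is not acute, so the smallest enclosing circle has BC as diameter.
Centre = midpoint of BC = (0, 0.5), r² = 181/4 = 45.25.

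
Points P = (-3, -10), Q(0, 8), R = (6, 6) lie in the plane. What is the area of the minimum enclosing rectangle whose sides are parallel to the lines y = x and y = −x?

187.5

In coordinates u = x + y, v = x − y the rectangle is axis-aligned; the map (x,y)→(u,v) scales areas by 2.
u-values: -13, 8, 12; range = 12 − (-13) = 25.
v-values: 7, -8, 0; range = 7 − (-8) = 15.
Area = (25 × 15) / 2 = 187.5.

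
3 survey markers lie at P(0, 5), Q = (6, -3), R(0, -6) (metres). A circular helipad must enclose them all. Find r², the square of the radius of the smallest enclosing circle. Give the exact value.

Side lengths²: PQ² = 100, PR² = 121, QR² = 45.
Since PR² = 121 < 100 + 45 = 145, the triangle is acute, so the smallest enclosing circle is the circumcircle.
Circumcentre = (1, -0.5), r² = 31.25.

31.25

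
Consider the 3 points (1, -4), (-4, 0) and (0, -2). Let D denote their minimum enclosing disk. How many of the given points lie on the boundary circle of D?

2

Call the three points A, B, C in the order given.
Side lengths²: AB² = 41, AC² = 5, BC² = 20.
Since AB² = 41 ≥ 20 + 5 = 25, the angle opposite AB is not acute, so the smallest enclosing circle has AB as diameter.
Centre = midpoint of AB = (-1.5, -2), r² = 41/4 = 10.25.
The points at distance exactly r from the centre are (1, -4), (-4, 0) — 2 points.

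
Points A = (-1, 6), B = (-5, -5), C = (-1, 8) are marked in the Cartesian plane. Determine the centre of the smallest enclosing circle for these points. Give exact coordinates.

(-3, 1.5)

Side lengths²: AB² = 137, AC² = 4, BC² = 185.
Since BC² = 185 ≥ 137 + 4 = 141, the angle opposite BC is not acute, so the smallest enclosing circle has BC as diameter.
Centre = midpoint of BC = (-3, 1.5), r² = 185/4 = 46.25.
Centre = (-3, 1.5).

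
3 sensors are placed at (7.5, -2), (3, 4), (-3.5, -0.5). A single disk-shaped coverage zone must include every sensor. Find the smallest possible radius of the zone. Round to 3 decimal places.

Call the three points A, B, C in the order given.
Side lengths²: AB² = 56.25, AC² = 123.25, BC² = 62.5.
Since AC² = 123.25 ≥ 62.5 + 56.25 = 118.75, the angle opposite AC is not acute, so the smallest enclosing circle has AC as diameter.
Centre = midpoint of AC = (2, -1.25), r² = 123.25/4 = 30.8125.
r = √(30.8125) ≈ 5.551.

5.551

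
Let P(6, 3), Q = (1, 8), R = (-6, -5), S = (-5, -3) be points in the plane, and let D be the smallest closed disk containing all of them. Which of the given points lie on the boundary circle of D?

The minimum enclosing circle of a finite set is fixed by two of the points (as a diameter) or three (as a circumcircle).
The minimum enclosing circle is determined by three boundary points: P, Q, R.
Their circumcentre is (-1.2, 0.8) with r² = 56.68.
The farthest remaining point S is at distance² 28.88 ≤ 56.68.
The points at distance exactly r from the centre are P, Q, R — 3 points.

P, Q, R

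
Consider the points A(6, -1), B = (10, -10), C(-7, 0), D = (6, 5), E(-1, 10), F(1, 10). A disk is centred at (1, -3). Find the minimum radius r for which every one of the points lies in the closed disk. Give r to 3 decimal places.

13.153

The required radius is the distance from (1, -3) to the farthest point.
Squared distances: 29, 130, 73, 89, 173, 169.
Maximum is 173, attained at E.
r = √173 ≈ 13.153.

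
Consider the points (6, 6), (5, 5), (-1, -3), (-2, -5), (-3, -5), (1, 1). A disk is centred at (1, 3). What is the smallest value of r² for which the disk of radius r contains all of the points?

80

The required radius is the distance from (1, 3) to the farthest point.
Squared distances: 34, 20, 40, 73, 80, 4.
Maximum is 80, attained at (-3, -5).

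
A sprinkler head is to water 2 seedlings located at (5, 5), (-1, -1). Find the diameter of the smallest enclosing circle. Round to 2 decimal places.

8.49

The smallest circle enclosing two points has them as diameter endpoints.
Centre = midpoint = (2, 2); r² = |(5, 5)−(-1, -1)|²/4 = 72/4 = 18.
Diameter = 2r = 2√18 ≈ 8.49.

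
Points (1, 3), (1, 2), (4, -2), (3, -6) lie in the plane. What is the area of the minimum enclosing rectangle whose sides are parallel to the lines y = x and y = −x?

38.5

In coordinates u = x + y, v = x − y the rectangle is axis-aligned; the map (x,y)→(u,v) scales areas by 2.
u-values: 4, 3, 2, -3; range = 4 − (-3) = 7.
v-values: -2, -1, 6, 9; range = 9 − (-2) = 11.
Area = (7 × 11) / 2 = 38.5.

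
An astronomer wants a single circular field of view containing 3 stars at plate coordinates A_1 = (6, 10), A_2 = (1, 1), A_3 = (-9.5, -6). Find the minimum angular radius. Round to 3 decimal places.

11.138

Side lengths²: A_1A_2² = 106, A_1A_3² = 496.25, A_2A_3² = 159.25.
Since A_1A_3² = 496.25 ≥ 159.25 + 106 = 265.25, the angle opposite A_1A_3 is not acute, so the smallest enclosing circle has A_1A_3 as diameter.
Centre = midpoint of A_1A_3 = (-1.75, 2), r² = 496.25/4 = 124.0625.
r = √(124.0625) ≈ 11.138.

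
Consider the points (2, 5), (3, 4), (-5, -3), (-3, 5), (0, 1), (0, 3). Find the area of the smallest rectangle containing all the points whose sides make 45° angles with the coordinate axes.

In coordinates u = x + y, v = x − y the rectangle is axis-aligned; the map (x,y)→(u,v) scales areas by 2.
u-values: 7, 7, -8, 2, 1, 3; range = 7 − (-8) = 15.
v-values: -3, -1, -2, -8, -1, -3; range = -1 − (-8) = 7.
Area = (15 × 7) / 2 = 52.5.

52.5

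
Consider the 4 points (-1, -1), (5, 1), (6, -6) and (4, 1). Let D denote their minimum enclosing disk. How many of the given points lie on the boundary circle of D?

3

The minimum enclosing circle is determined by three boundary points: (-1, -1), (5, 1), (6, -6).
Their circumcentre is (65/22, -63/22) with r² = 4625/242.
The farthest remaining point (4, 1) is at distance² 3877/242 ≤ 4625/242.
The points at distance exactly r from the centre are (-1, -1), (5, 1), (6, -6) — 3 points.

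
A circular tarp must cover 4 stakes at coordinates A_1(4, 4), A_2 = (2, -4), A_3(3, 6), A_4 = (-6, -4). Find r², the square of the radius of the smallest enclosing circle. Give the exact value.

A smallest enclosing disk is always determined by at most three of the input points on its boundary.
The farthest pair is A_3–A_4 with squared distance 181. The circle on this segment as diameter has centre (-1.5, 1) and r² = 181/4 = 45.25.
Check A_1: distance² to centre = 39.25 ≤ 45.25, so it lies inside.
All remaining points lie in this disk, and no smaller disk contains both endpoints, so this is the minimum enclosing circle.

45.25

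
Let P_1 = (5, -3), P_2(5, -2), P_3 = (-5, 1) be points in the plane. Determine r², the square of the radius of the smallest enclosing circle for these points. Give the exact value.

Side lengths²: P_1P_2² = 1, P_1P_3² = 116, P_2P_3² = 109.
Since P_1P_3² = 116 ≥ 109 + 1 = 110, the angle opposite P_1P_3 is not acute, so the smallest enclosing circle has P_1P_3 as diameter.
Centre = midpoint of P_1P_3 = (0, -1), r² = 116/4 = 29.

29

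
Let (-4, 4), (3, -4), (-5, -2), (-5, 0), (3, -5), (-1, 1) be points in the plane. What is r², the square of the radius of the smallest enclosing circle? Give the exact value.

32.5

The farthest pair is (-4, 4)–(3, -5) with squared distance 130. The circle on this segment as diameter has centre (-0.5, -0.5) and r² = 130/4 = 32.5.
Check (3, -4): distance² to centre = 24.5 ≤ 32.5, so it lies inside.
All remaining points lie in this disk, and no smaller disk contains both endpoints, so this is the minimum enclosing circle.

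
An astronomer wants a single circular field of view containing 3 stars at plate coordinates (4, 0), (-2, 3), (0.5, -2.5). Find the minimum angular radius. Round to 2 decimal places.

Call the three points A, B, C in the order given.
Side lengths²: AB² = 45, AC² = 18.5, BC² = 36.5.
Since AB² = 45 < 36.5 + 18.5 = 55, the triangle is acute, so the smallest enclosing circle is the circumcircle.
Circumcentre = (12/17, 31/34), r² = 13505/1156.
r = √(13505/1156) ≈ 3.42.

3.42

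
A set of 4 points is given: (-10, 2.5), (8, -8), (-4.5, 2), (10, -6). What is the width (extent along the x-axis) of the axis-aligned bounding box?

max x = 10, min x = -10, so width = 20.

20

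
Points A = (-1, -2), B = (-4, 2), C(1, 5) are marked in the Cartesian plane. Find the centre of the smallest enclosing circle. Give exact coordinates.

Side lengths²: AB² = 25, AC² = 53, BC² = 34.
Since AC² = 53 < 34 + 25 = 59, the triangle is acute, so the smallest enclosing circle is the circumcircle.
Circumcentre = (-21/58, 93/58), r² = 22525/1682.
Centre = (-21/58, 93/58).

(-21/58, 93/58)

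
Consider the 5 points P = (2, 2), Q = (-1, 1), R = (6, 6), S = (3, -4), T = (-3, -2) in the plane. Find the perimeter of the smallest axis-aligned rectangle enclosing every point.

38

Width = max x − min x = 6 − (-3) = 9.
Height = max y − min y = 6 − (-4) = 10.
Perimeter = 2(9 + 10) = 38.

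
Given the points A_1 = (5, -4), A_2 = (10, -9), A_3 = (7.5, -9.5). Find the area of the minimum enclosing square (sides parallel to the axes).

The bounding box has width 5 and height 5.5.
An axis-aligned square enclosing the set must have side ≥ max(width, height).
So the minimum side is max(5, 5.5) = 5.5.
Area = 5.5² = 30.25.

30.25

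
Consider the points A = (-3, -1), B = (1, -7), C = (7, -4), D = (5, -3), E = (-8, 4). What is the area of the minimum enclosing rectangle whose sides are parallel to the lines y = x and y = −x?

In coordinates u = x + y, v = x − y the rectangle is axis-aligned; the map (x,y)→(u,v) scales areas by 2.
u-values: -4, -6, 3, 2, -4; range = 3 − (-6) = 9.
v-values: -2, 8, 11, 8, -12; range = 11 − (-12) = 23.
Area = (9 × 23) / 2 = 103.5.

103.5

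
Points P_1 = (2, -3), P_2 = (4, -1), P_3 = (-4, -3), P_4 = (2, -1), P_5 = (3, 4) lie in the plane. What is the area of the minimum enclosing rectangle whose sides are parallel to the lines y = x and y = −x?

42

In coordinates u = x + y, v = x − y the rectangle is axis-aligned; the map (x,y)→(u,v) scales areas by 2.
u-values: -1, 3, -7, 1, 7; range = 7 − (-7) = 14.
v-values: 5, 5, -1, 3, -1; range = 5 − (-1) = 6.
Area = (14 × 6) / 2 = 42.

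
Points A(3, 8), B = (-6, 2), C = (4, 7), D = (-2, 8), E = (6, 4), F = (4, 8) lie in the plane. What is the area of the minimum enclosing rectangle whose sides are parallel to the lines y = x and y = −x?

In coordinates u = x + y, v = x − y the rectangle is axis-aligned; the map (x,y)→(u,v) scales areas by 2.
u-values: 11, -4, 11, 6, 10, 12; range = 12 − (-4) = 16.
v-values: -5, -8, -3, -10, 2, -4; range = 2 − (-10) = 12.
Area = (16 × 12) / 2 = 96.

96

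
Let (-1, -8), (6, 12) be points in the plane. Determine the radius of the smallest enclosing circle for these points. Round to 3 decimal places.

10.595

The smallest circle enclosing two points has them as diameter endpoints.
Centre = midpoint = (2.5, 2); r² = |(-1, -8)−(6, 12)|²/4 = 449/4 = 112.25.
r = √(112.25) ≈ 10.595.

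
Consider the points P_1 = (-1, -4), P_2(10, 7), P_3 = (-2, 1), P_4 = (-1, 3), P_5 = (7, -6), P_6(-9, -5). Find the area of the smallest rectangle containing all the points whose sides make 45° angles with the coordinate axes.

263.5

In coordinates u = x + y, v = x − y the rectangle is axis-aligned; the map (x,y)→(u,v) scales areas by 2.
u-values: -5, 17, -1, 2, 1, -14; range = 17 − (-14) = 31.
v-values: 3, 3, -3, -4, 13, -4; range = 13 − (-4) = 17.
Area = (31 × 17) / 2 = 263.5.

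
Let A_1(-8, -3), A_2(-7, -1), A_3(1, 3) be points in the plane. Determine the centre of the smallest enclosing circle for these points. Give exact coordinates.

Side lengths²: A_1A_2² = 5, A_1A_3² = 117, A_2A_3² = 80.
Since A_1A_3² = 117 ≥ 80 + 5 = 85, the angle opposite A_1A_3 is not acute, so the smallest enclosing circle has A_1A_3 as diameter.
Centre = midpoint of A_1A_3 = (-3.5, 0), r² = 117/4 = 29.25.
Centre = (-3.5, 0).

(-3.5, 0)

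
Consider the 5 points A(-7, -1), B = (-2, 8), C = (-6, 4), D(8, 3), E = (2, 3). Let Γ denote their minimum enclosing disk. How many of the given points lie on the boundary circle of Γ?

2

By Welzl's lemma the MEC is supported by two points (diametrically opposite) or three points (on a circumcircle).
The farthest pair is A–D with squared distance 241. The circle on this segment as diameter has centre (0.5, 1) and r² = 241/4 = 60.25.
Check B: distance² to centre = 55.25 ≤ 60.25, so it lies inside.
All remaining points lie in this disk, and no smaller disk contains both endpoints, so this is the minimum enclosing circle.
The points at distance exactly r from the centre are A, D — 2 points.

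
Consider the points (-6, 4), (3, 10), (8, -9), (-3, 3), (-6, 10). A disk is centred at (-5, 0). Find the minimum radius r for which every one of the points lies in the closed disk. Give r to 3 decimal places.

15.811

The required radius is the distance from (-5, 0) to the farthest point.
Squared distances: 17, 164, 250, 13, 101.
Maximum is 250, attained at (8, -9).
r = √250 ≈ 15.811.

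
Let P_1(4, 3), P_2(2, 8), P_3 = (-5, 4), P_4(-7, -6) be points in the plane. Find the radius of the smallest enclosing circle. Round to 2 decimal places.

8.32

By Welzl's lemma the MEC is supported by two points (diametrically opposite) or three points (on a circumcircle).
The farthest pair is P_2–P_4 with squared distance 277. The circle on this segment as diameter has centre (-2.5, 1) and r² = 277/4 = 69.25.
Check P_1: distance² to centre = 46.25 ≤ 69.25, so it lies inside.
All remaining points lie in this disk, and no smaller disk contains both endpoints, so this is the minimum enclosing circle.
r = √(69.25) ≈ 8.32.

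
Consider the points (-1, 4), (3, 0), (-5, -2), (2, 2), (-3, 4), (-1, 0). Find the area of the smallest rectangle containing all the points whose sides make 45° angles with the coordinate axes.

In coordinates u = x + y, v = x − y the rectangle is axis-aligned; the map (x,y)→(u,v) scales areas by 2.
u-values: 3, 3, -7, 4, 1, -1; range = 4 − (-7) = 11.
v-values: -5, 3, -3, 0, -7, -1; range = 3 − (-7) = 10.
Area = (11 × 10) / 2 = 55.

55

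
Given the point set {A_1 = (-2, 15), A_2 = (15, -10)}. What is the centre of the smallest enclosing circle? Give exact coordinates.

The smallest circle enclosing two points has them as diameter endpoints.
Centre = midpoint = (6.5, 2.5); r² = |A_1A_2|²/4 = 914/4 = 228.5.
Centre = (6.5, 2.5).

(6.5, 2.5)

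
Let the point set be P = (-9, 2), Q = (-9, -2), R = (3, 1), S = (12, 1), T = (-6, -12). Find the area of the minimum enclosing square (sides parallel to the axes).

The bounding box has width 21 and height 14.
An axis-aligned square enclosing the set must have side ≥ max(width, height).
So the minimum side is max(21, 14) = 21.
Area = 21² = 441.

441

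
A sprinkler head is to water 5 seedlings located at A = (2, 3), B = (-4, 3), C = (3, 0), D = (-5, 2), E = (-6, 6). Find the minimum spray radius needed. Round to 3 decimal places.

A smallest enclosing disk is always determined by at most three of the input points on its boundary.
The farthest pair is C–E with squared distance 117. The circle on this segment as diameter has centre (-1.5, 3) and r² = 117/4 = 29.25.
Check A: distance² to centre = 12.25 ≤ 29.25, so it lies inside.
All remaining points lie in this disk, and no smaller disk contains both endpoints, so this is the minimum enclosing circle.
r = √(29.25) ≈ 5.408.

5.408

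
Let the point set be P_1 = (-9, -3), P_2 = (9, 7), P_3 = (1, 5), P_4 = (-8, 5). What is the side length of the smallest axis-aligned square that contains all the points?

The bounding box has width 18 and height 10.
An axis-aligned square enclosing the set must have side ≥ max(width, height).
So the minimum side is max(18, 10) = 18.

18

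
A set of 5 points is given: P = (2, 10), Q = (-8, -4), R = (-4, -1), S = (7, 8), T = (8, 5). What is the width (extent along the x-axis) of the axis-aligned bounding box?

16

max x = 8, min x = -8, so width = 16.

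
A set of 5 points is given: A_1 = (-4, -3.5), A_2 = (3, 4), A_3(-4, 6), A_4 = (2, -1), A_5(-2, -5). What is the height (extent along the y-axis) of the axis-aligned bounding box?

max y = 6, min y = -5, so height = 11.

11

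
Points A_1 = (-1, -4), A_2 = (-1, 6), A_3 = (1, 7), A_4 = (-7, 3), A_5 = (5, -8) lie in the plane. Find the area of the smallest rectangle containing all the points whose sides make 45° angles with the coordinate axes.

In coordinates u = x + y, v = x − y the rectangle is axis-aligned; the map (x,y)→(u,v) scales areas by 2.
u-values: -5, 5, 8, -4, -3; range = 8 − (-5) = 13.
v-values: 3, -7, -6, -10, 13; range = 13 − (-10) = 23.
Area = (13 × 23) / 2 = 149.5.

149.5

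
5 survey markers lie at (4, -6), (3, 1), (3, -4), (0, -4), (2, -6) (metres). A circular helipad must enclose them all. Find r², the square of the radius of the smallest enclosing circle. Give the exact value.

The minimum enclosing circle is determined by three boundary points: (4, -6), (3, 1), (2, -6).
Their circumcentre is (3, -18/7) with r² = 625/49.
The farthest remaining point (0, -4) is at distance² 541/49 ≤ 625/49.

625/49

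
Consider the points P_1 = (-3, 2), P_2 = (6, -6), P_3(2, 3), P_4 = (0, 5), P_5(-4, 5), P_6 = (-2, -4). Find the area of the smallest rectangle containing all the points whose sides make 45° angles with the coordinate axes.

115.5

In coordinates u = x + y, v = x − y the rectangle is axis-aligned; the map (x,y)→(u,v) scales areas by 2.
u-values: -1, 0, 5, 5, 1, -6; range = 5 − (-6) = 11.
v-values: -5, 12, -1, -5, -9, 2; range = 12 − (-9) = 21.
Area = (11 × 21) / 2 = 115.5.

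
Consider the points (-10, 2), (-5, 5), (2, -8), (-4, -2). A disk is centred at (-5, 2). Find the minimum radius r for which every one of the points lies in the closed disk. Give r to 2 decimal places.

12.21

The required radius is the distance from (-5, 2) to the farthest point.
Squared distances: 25, 9, 149, 17.
Maximum is 149, attained at (2, -8).
r = √149 ≈ 12.21.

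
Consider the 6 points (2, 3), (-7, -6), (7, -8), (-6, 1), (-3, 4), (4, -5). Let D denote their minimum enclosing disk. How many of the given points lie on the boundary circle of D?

A smallest enclosing disk is always determined by at most three of the input points on its boundary.
The minimum enclosing circle is determined by three boundary points: (-7, -6), (7, -8), (-3, 4).
Their circumcentre is (20/37, -119/37) with r² = 88450/1369.
The farthest remaining point (-6, 1) is at distance² 82900/1369 ≤ 88450/1369.
The points at distance exactly r from the centre are (-7, -6), (7, -8), (-3, 4) — 3 points.

3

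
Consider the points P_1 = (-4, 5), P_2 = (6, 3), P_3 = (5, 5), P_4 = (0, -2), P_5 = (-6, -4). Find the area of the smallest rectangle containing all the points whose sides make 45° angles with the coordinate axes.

In coordinates u = x + y, v = x − y the rectangle is axis-aligned; the map (x,y)→(u,v) scales areas by 2.
u-values: 1, 9, 10, -2, -10; range = 10 − (-10) = 20.
v-values: -9, 3, 0, 2, -2; range = 3 − (-9) = 12.
Area = (20 × 12) / 2 = 120.

120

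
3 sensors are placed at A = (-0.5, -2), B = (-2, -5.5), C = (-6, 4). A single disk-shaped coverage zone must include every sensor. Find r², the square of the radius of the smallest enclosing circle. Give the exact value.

Side lengths²: AB² = 14.5, AC² = 66.25, BC² = 106.25.
Since BC² = 106.25 ≥ 66.25 + 14.5 = 80.75, the angle opposite BC is not acute, so the smallest enclosing circle has BC as diameter.
Centre = midpoint of BC = (-4, -0.75), r² = 106.25/4 = 26.5625.

26.5625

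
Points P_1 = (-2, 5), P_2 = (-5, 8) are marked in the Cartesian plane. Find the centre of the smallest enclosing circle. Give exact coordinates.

(-3.5, 6.5)

The smallest circle enclosing two points has them as diameter endpoints.
Centre = midpoint = (-3.5, 6.5); r² = |P_1P_2|²/4 = 18/4 = 4.5.
Centre = (-3.5, 6.5).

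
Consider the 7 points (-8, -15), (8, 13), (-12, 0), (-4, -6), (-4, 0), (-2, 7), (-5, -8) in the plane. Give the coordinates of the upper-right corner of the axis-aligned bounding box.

(8, 13)

x-range [-12, 8], y-range [-15, 13].
The upper-right corner is (8, 13).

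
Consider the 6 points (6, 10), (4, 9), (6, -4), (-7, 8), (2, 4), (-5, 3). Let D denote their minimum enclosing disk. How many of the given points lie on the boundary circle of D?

A smallest enclosing disk is always determined by at most three of the input points on its boundary.
The minimum enclosing circle is determined by three boundary points: (6, 10), (6, -4), (-7, 8).
Their circumcentre is (11/26, 3) with r² = 54149/676.
The farthest remaining point (4, 9) is at distance² 32985/676 ≤ 54149/676.
The points at distance exactly r from the centre are (6, 10), (6, -4), (-7, 8) — 3 points.

3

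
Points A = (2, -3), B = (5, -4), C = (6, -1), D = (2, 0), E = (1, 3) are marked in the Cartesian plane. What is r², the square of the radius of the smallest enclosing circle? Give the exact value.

16.25

The farthest pair is B–E with squared distance 65. The circle on this segment as diameter has centre (3, -0.5) and r² = 65/4 = 16.25.
Check A: distance² to centre = 7.25 ≤ 16.25, so it lies inside.
All remaining points lie in this disk, and no smaller disk contains both endpoints, so this is the minimum enclosing circle.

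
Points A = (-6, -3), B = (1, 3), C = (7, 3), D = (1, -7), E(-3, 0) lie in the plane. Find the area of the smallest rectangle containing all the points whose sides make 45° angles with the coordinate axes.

104.5

In coordinates u = x + y, v = x − y the rectangle is axis-aligned; the map (x,y)→(u,v) scales areas by 2.
u-values: -9, 4, 10, -6, -3; range = 10 − (-9) = 19.
v-values: -3, -2, 4, 8, -3; range = 8 − (-3) = 11.
Area = (19 × 11) / 2 = 104.5.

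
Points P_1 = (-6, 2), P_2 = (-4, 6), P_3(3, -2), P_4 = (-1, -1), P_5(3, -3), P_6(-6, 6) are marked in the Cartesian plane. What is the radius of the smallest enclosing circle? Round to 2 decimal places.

6.36

The farthest pair is P_5–P_6 with squared distance 162. The circle on this segment as diameter has centre (-1.5, 1.5) and r² = 162/4 = 40.5.
Check P_1: distance² to centre = 20.5 ≤ 40.5, so it lies inside.
All remaining points lie in this disk, and no smaller disk contains both endpoints, so this is the minimum enclosing circle.
r = √(40.5) ≈ 6.36.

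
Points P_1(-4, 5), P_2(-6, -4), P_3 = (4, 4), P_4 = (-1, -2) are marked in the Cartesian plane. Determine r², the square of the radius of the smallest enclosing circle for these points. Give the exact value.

41

By Welzl's lemma the MEC is supported by two points (diametrically opposite) or three points (on a circumcircle).
The farthest pair is P_2–P_3 with squared distance 164. The circle on this segment as diameter has centre (-1, 0) and r² = 164/4 = 41.
Check P_1: distance² to centre = 34 ≤ 41, so it lies inside.
All remaining points lie in this disk, and no smaller disk contains both endpoints, so this is the minimum enclosing circle.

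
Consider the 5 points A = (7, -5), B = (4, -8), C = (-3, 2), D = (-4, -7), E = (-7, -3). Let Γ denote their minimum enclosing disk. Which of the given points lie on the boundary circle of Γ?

A, E

A smallest enclosing disk is always determined by at most three of the input points on its boundary.
The farthest pair is A–E with squared distance 200. The circle on this segment as diameter has centre (0, -4) and r² = 200/4 = 50.
Check B: distance² to centre = 32 ≤ 50, so it lies inside.
All remaining points lie in this disk, and no smaller disk contains both endpoints, so this is the minimum enclosing circle.
The points at distance exactly r from the centre are A, E — 2 points.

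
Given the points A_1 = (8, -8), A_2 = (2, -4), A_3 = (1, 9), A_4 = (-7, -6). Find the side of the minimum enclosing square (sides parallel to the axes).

The bounding box has width 15 and height 17.
An axis-aligned square enclosing the set must have side ≥ max(width, height).
So the minimum side is max(15, 17) = 17.

17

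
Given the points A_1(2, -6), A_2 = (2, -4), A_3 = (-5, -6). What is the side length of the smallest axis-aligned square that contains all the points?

The bounding box has width 7 and height 2.
An axis-aligned square enclosing the set must have side ≥ max(width, height).
So the minimum side is max(7, 2) = 7.

7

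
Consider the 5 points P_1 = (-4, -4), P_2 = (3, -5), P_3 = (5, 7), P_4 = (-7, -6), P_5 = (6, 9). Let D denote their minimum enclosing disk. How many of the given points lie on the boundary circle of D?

A smallest enclosing disk is always determined by at most three of the input points on its boundary.
The farthest pair is P_4–P_5 with squared distance 394. The circle on this segment as diameter has centre (-0.5, 1.5) and r² = 394/4 = 98.5.
Check P_1: distance² to centre = 42.5 ≤ 98.5, so it lies inside.
All remaining points lie in this disk, and no smaller disk contains both endpoints, so this is the minimum enclosing circle.
The points at distance exactly r from the centre are P_4, P_5 — 2 points.

2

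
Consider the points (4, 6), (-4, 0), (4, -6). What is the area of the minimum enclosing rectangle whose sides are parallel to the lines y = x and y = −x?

98

In coordinates u = x + y, v = x − y the rectangle is axis-aligned; the map (x,y)→(u,v) scales areas by 2.
u-values: 10, -4, -2; range = 10 − (-4) = 14.
v-values: -2, -4, 10; range = 10 − (-4) = 14.
Area = (14 × 14) / 2 = 98.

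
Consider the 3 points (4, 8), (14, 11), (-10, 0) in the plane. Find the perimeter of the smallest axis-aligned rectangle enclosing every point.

70

Width = max x − min x = 14 − (-10) = 24.
Height = max y − min y = 11 − 0 = 11.
Perimeter = 2(24 + 11) = 70.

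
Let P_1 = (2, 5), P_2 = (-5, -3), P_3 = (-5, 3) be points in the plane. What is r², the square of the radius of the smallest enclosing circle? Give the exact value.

Side lengths²: P_1P_2² = 113, P_1P_3² = 53, P_2P_3² = 36.
Since P_1P_2² = 113 ≥ 53 + 36 = 89, the angle opposite P_1P_2 is not acute, so the smallest enclosing circle has P_1P_2 as diameter.
Centre = midpoint of P_1P_2 = (-1.5, 1), r² = 113/4 = 28.25.

28.25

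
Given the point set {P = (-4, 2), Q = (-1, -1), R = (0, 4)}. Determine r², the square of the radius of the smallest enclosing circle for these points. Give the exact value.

Side lengths²: PQ² = 18, PR² = 20, QR² = 26.
Since QR² = 26 < 20 + 18 = 38, the triangle is acute, so the smallest enclosing circle is the circumcircle.
Circumcentre = (-4/3, 5/3), r² = 65/9.

65/9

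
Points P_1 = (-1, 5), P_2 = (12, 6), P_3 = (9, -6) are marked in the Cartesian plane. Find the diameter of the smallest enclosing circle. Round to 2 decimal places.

15.67

Side lengths²: P_1P_2² = 170, P_1P_3² = 221, P_2P_3² = 153.
Since P_1P_3² = 221 < 170 + 153 = 323, the triangle is acute, so the smallest enclosing circle is the circumcircle.
Circumcentre = (35/6, 7/6), r² = 1105/18.
Diameter = 2r = 2√(1105/18) ≈ 15.67.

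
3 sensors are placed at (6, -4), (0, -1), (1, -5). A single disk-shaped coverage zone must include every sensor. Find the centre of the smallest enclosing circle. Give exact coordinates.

(3, -2.5)

Call the three points A, B, C in the order given.
Side lengths²: AB² = 45, AC² = 26, BC² = 17.
Since AB² = 45 ≥ 26 + 17 = 43, the angle opposite AB is not acute, so the smallest enclosing circle has AB as diameter.
Centre = midpoint of AB = (3, -2.5), r² = 45/4 = 11.25.
Centre = (3, -2.5).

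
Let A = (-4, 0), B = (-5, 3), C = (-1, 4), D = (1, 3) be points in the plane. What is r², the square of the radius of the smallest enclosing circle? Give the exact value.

The minimum enclosing circle is determined by three boundary points: A, B, D.
Their circumcentre is (-2, 7/3) with r² = 85/9.
The farthest remaining point C is at distance² 34/9 ≤ 85/9.

85/9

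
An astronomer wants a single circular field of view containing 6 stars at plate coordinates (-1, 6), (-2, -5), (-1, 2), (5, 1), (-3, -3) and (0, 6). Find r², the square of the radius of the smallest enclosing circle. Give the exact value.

10625/338

The minimum enclosing circle is determined by three boundary points: (-2, -5), (5, 1), (0, 6).
Their circumcentre is (-15/26, 11/26) with r² = 10625/338.
The farthest remaining point (-1, 6) is at distance² 10573/338 ≤ 10625/338.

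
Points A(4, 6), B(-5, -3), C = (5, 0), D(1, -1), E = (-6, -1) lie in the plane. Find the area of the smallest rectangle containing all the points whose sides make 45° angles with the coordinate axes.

90

In coordinates u = x + y, v = x − y the rectangle is axis-aligned; the map (x,y)→(u,v) scales areas by 2.
u-values: 10, -8, 5, 0, -7; range = 10 − (-8) = 18.
v-values: -2, -2, 5, 2, -5; range = 5 − (-5) = 10.
Area = (18 × 10) / 2 = 90.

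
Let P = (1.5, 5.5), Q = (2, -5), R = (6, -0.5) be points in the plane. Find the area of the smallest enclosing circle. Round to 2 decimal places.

86.79

Side lengths²: PQ² = 110.5, PR² = 56.25, QR² = 36.25.
Since PQ² = 110.5 ≥ 56.25 + 36.25 = 92.5, the angle opposite PQ is not acute, so the smallest enclosing circle has PQ as diameter.
Centre = midpoint of PQ = (1.75, 0.25), r² = 110.5/4 = 27.625.
Area = π·r² = π·27.625 ≈ 86.79.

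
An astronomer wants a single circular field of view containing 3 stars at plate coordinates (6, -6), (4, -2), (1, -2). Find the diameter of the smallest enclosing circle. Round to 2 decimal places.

Call the three points A, B, C in the order given.
Side lengths²: AB² = 20, AC² = 41, BC² = 9.
Since AC² = 41 ≥ 20 + 9 = 29, the angle opposite AC is not acute, so the smallest enclosing circle has AC as diameter.
Centre = midpoint of AC = (3.5, -4), r² = 41/4 = 10.25.
Diameter = 2r = 2√(10.25) ≈ 6.40.

6.40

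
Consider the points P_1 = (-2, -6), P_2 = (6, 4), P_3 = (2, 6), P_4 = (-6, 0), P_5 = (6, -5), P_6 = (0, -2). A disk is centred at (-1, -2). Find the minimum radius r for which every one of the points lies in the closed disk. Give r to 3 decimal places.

9.220

The required radius is the distance from (-1, -2) to the farthest point.
Squared distances: 17, 85, 73, 29, 58, 1.
Maximum is 85, attained at P_2.
r = √85 ≈ 9.220.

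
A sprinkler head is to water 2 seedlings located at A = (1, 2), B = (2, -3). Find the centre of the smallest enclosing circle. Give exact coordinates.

(1.5, -0.5)

The smallest circle enclosing two points has them as diameter endpoints.
Centre = midpoint = (1.5, -0.5); r² = |AB|²/4 = 26/4 = 6.5.
Centre = (1.5, -0.5).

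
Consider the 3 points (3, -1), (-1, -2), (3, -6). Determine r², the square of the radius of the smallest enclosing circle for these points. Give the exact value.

Call the three points A, B, C in the order given.
Side lengths²: AB² = 17, AC² = 25, BC² = 32.
Since BC² = 32 < 25 + 17 = 42, the triangle is acute, so the smallest enclosing circle is the circumcircle.
Circumcentre = (1.5, -3.5), r² = 8.5.

8.5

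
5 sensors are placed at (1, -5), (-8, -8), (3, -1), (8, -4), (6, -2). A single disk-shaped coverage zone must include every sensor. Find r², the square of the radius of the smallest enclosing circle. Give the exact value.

By Welzl's lemma the MEC is supported by two points (diametrically opposite) or three points (on a circumcircle).
The farthest pair is (-8, -8)–(8, -4) with squared distance 272. The circle on this segment as diameter has centre (0, -6) and r² = 272/4 = 68.
Check (1, -5): distance² to centre = 2 ≤ 68, so it lies inside.
All remaining points lie in this disk, and no smaller disk contains both endpoints, so this is the minimum enclosing circle.

68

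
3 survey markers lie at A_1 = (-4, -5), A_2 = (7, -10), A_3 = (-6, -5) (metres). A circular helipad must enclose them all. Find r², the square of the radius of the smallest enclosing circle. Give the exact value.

48.5

Side lengths²: A_1A_2² = 146, A_1A_3² = 4, A_2A_3² = 194.
Since A_2A_3² = 194 ≥ 146 + 4 = 150, the angle opposite A_2A_3 is not acute, so the smallest enclosing circle has A_2A_3 as diameter.
Centre = midpoint of A_2A_3 = (0.5, -7.5), r² = 194/4 = 48.5.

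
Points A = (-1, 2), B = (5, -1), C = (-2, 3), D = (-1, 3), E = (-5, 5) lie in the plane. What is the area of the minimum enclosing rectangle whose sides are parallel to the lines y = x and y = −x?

32

In coordinates u = x + y, v = x − y the rectangle is axis-aligned; the map (x,y)→(u,v) scales areas by 2.
u-values: 1, 4, 1, 2, 0; range = 4 − 0 = 4.
v-values: -3, 6, -5, -4, -10; range = 6 − (-10) = 16.
Area = (4 × 16) / 2 = 32.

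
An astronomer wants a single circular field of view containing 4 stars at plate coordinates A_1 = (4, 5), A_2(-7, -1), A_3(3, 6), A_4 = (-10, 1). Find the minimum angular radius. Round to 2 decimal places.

7.28

A smallest enclosing disk is always determined by at most three of the input points on its boundary.
The farthest pair is A_1–A_4 with squared distance 212. The circle on this segment as diameter has centre (-3, 3) and r² = 212/4 = 53.
Check A_2: distance² to centre = 32 ≤ 53, so it lies inside.
All remaining points lie in this disk, and no smaller disk contains both endpoints, so this is the minimum enclosing circle.
r = √53 ≈ 7.28.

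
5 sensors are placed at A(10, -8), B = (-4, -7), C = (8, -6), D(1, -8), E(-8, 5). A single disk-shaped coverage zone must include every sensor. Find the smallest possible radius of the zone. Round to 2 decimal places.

11.10

A smallest enclosing disk is always determined by at most three of the input points on its boundary.
The farthest pair is A–E with squared distance 493. The circle on this segment as diameter has centre (1, -1.5) and r² = 493/4 = 123.25.
Check B: distance² to centre = 55.25 ≤ 123.25, so it lies inside.
All remaining points lie in this disk, and no smaller disk contains both endpoints, so this is the minimum enclosing circle.
r = √(123.25) ≈ 11.10.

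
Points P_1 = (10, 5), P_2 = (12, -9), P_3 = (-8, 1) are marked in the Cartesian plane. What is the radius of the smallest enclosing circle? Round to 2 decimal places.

11.21

Side lengths²: P_1P_2² = 200, P_1P_3² = 340, P_2P_3² = 500.
Since P_2P_3² = 500 < 340 + 200 = 540, the triangle is acute, so the smallest enclosing circle is the circumcircle.
Circumcentre = (31/13, -42/13), r² = 21250/169.
r = √(21250/169) ≈ 11.21.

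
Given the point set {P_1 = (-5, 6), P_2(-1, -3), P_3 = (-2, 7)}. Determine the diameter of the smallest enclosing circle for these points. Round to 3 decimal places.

10.097

Side lengths²: P_1P_2² = 97, P_1P_3² = 10, P_2P_3² = 101.
Since P_2P_3² = 101 < 97 + 10 = 107, the triangle is acute, so the smallest enclosing circle is the circumcircle.
Circumcentre = (-123/62, 121/62), r² = 48985/1922.
Diameter = 2r = 2√(48985/1922) ≈ 10.097.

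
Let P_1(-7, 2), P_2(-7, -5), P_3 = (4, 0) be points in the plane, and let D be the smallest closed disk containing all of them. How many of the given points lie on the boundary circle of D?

3

Side lengths²: P_1P_2² = 49, P_1P_3² = 125, P_2P_3² = 146.
Since P_2P_3² = 146 < 125 + 49 = 174, the triangle is acute, so the smallest enclosing circle is the circumcircle.
Circumcentre = (-43/22, -1.5), r² = 9125/242.
The points at distance exactly r from the centre are P_1, P_2, P_3 — 3 points.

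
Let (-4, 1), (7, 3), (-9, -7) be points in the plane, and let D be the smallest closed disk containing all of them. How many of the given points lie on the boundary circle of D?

2

Call the three points A, B, C in the order given.
Side lengths²: AB² = 125, AC² = 89, BC² = 356.
Since BC² = 356 ≥ 125 + 89 = 214, the angle opposite BC is not acute, so the smallest enclosing circle has BC as diameter.
Centre = midpoint of BC = (-1, -2), r² = 356/4 = 89.
The points at distance exactly r from the centre are (7, 3), (-9, -7) — 2 points.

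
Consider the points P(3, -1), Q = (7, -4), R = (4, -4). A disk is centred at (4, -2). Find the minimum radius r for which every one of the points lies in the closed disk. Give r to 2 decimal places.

3.61

The required radius is the distance from (4, -2) to the farthest point.
Squared distances: 2, 13, 4.
Maximum is 13, attained at Q.
r = √13 ≈ 3.61.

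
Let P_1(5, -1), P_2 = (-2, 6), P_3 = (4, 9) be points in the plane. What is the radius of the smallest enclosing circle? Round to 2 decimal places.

5.30

Side lengths²: P_1P_2² = 98, P_1P_3² = 101, P_2P_3² = 45.
Since P_1P_3² = 101 < 98 + 45 = 143, the triangle is acute, so the smallest enclosing circle is the circumcircle.
Circumcentre = (17/6, 23/6), r² = 505/18.
r = √(505/18) ≈ 5.30.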